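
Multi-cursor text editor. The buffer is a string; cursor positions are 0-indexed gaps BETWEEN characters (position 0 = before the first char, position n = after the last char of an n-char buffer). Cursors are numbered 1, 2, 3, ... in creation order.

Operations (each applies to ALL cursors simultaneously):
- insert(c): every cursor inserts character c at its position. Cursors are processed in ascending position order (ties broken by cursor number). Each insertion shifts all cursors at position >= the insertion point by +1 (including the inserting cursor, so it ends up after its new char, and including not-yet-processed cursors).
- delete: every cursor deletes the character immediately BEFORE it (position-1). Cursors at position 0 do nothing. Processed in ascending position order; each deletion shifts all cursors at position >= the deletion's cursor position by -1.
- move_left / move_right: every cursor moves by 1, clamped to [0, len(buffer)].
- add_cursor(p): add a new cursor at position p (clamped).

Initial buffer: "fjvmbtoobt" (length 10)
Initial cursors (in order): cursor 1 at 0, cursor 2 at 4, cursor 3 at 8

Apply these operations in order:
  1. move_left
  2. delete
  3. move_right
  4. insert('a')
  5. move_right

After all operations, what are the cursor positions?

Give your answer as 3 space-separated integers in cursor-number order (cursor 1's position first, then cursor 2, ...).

After op 1 (move_left): buffer="fjvmbtoobt" (len 10), cursors c1@0 c2@3 c3@7, authorship ..........
After op 2 (delete): buffer="fjmbtobt" (len 8), cursors c1@0 c2@2 c3@5, authorship ........
After op 3 (move_right): buffer="fjmbtobt" (len 8), cursors c1@1 c2@3 c3@6, authorship ........
After op 4 (insert('a')): buffer="fajmabtoabt" (len 11), cursors c1@2 c2@5 c3@9, authorship .1..2...3..
After op 5 (move_right): buffer="fajmabtoabt" (len 11), cursors c1@3 c2@6 c3@10, authorship .1..2...3..

Answer: 3 6 10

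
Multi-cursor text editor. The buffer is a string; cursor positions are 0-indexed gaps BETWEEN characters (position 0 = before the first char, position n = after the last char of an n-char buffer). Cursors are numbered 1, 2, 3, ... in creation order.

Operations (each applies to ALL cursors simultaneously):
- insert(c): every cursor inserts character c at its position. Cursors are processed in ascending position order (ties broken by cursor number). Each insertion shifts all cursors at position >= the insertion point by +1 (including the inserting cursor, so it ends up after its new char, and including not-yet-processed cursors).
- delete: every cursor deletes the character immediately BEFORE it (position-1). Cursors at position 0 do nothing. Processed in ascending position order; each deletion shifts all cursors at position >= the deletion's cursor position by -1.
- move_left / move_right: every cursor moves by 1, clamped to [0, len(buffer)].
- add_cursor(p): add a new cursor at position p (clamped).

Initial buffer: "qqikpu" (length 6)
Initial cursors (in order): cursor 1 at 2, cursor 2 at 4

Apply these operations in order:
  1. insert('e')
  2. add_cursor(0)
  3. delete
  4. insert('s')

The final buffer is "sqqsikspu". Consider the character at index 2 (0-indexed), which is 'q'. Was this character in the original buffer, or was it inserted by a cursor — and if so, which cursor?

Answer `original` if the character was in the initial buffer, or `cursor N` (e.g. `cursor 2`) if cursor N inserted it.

After op 1 (insert('e')): buffer="qqeikepu" (len 8), cursors c1@3 c2@6, authorship ..1..2..
After op 2 (add_cursor(0)): buffer="qqeikepu" (len 8), cursors c3@0 c1@3 c2@6, authorship ..1..2..
After op 3 (delete): buffer="qqikpu" (len 6), cursors c3@0 c1@2 c2@4, authorship ......
After op 4 (insert('s')): buffer="sqqsikspu" (len 9), cursors c3@1 c1@4 c2@7, authorship 3..1..2..
Authorship (.=original, N=cursor N): 3 . . 1 . . 2 . .
Index 2: author = original

Answer: original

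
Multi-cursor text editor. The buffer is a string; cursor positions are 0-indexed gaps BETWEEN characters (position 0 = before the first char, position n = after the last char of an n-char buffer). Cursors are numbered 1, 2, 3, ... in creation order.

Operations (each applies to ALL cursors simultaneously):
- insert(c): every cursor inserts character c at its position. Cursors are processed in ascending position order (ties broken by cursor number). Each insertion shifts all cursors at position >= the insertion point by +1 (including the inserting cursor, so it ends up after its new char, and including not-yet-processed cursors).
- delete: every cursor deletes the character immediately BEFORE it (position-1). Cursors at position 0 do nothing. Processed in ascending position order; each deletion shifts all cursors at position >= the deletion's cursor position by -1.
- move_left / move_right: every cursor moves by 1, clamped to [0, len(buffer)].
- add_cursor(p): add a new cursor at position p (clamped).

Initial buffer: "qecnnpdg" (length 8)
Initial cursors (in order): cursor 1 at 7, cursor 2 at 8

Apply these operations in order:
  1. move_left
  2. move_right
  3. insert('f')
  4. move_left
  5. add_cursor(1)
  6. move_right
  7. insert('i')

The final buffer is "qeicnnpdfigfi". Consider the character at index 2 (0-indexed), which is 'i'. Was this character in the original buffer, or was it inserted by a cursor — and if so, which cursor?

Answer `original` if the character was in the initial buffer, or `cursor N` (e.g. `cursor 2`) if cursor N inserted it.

After op 1 (move_left): buffer="qecnnpdg" (len 8), cursors c1@6 c2@7, authorship ........
After op 2 (move_right): buffer="qecnnpdg" (len 8), cursors c1@7 c2@8, authorship ........
After op 3 (insert('f')): buffer="qecnnpdfgf" (len 10), cursors c1@8 c2@10, authorship .......1.2
After op 4 (move_left): buffer="qecnnpdfgf" (len 10), cursors c1@7 c2@9, authorship .......1.2
After op 5 (add_cursor(1)): buffer="qecnnpdfgf" (len 10), cursors c3@1 c1@7 c2@9, authorship .......1.2
After op 6 (move_right): buffer="qecnnpdfgf" (len 10), cursors c3@2 c1@8 c2@10, authorship .......1.2
After op 7 (insert('i')): buffer="qeicnnpdfigfi" (len 13), cursors c3@3 c1@10 c2@13, authorship ..3.....11.22
Authorship (.=original, N=cursor N): . . 3 . . . . . 1 1 . 2 2
Index 2: author = 3

Answer: cursor 3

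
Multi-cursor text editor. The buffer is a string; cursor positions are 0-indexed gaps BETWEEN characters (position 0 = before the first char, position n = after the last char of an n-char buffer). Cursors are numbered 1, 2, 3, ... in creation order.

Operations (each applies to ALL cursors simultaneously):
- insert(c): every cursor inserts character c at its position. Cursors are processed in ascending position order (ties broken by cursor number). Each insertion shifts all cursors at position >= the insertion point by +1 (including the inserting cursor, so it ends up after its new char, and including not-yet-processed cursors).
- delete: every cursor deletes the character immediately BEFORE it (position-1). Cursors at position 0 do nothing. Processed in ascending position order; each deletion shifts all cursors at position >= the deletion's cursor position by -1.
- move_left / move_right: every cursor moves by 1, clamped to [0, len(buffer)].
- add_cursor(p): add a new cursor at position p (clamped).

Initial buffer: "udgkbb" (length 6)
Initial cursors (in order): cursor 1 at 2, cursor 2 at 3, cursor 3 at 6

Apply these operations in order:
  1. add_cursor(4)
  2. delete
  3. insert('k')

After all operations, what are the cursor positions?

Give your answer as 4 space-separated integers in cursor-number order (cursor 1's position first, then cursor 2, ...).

Answer: 4 4 6 4

Derivation:
After op 1 (add_cursor(4)): buffer="udgkbb" (len 6), cursors c1@2 c2@3 c4@4 c3@6, authorship ......
After op 2 (delete): buffer="ub" (len 2), cursors c1@1 c2@1 c4@1 c3@2, authorship ..
After op 3 (insert('k')): buffer="ukkkbk" (len 6), cursors c1@4 c2@4 c4@4 c3@6, authorship .124.3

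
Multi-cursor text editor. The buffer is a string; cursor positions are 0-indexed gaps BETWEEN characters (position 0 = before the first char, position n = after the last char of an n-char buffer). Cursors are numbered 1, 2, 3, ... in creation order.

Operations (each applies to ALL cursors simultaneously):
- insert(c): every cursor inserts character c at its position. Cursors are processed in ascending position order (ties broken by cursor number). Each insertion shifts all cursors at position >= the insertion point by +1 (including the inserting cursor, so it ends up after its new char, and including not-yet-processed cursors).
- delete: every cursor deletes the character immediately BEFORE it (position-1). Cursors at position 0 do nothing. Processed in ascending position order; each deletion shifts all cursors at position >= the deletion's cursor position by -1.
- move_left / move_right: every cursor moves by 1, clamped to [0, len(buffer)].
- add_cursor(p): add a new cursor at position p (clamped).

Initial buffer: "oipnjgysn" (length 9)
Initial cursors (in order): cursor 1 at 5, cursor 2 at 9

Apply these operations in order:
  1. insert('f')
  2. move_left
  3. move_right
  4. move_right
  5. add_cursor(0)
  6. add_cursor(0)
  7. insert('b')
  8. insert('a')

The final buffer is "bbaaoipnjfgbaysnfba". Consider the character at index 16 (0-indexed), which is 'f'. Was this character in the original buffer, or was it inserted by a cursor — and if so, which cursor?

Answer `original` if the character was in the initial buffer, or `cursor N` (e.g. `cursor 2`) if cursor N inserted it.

After op 1 (insert('f')): buffer="oipnjfgysnf" (len 11), cursors c1@6 c2@11, authorship .....1....2
After op 2 (move_left): buffer="oipnjfgysnf" (len 11), cursors c1@5 c2@10, authorship .....1....2
After op 3 (move_right): buffer="oipnjfgysnf" (len 11), cursors c1@6 c2@11, authorship .....1....2
After op 4 (move_right): buffer="oipnjfgysnf" (len 11), cursors c1@7 c2@11, authorship .....1....2
After op 5 (add_cursor(0)): buffer="oipnjfgysnf" (len 11), cursors c3@0 c1@7 c2@11, authorship .....1....2
After op 6 (add_cursor(0)): buffer="oipnjfgysnf" (len 11), cursors c3@0 c4@0 c1@7 c2@11, authorship .....1....2
After op 7 (insert('b')): buffer="bboipnjfgbysnfb" (len 15), cursors c3@2 c4@2 c1@10 c2@15, authorship 34.....1.1...22
After op 8 (insert('a')): buffer="bbaaoipnjfgbaysnfba" (len 19), cursors c3@4 c4@4 c1@13 c2@19, authorship 3434.....1.11...222
Authorship (.=original, N=cursor N): 3 4 3 4 . . . . . 1 . 1 1 . . . 2 2 2
Index 16: author = 2

Answer: cursor 2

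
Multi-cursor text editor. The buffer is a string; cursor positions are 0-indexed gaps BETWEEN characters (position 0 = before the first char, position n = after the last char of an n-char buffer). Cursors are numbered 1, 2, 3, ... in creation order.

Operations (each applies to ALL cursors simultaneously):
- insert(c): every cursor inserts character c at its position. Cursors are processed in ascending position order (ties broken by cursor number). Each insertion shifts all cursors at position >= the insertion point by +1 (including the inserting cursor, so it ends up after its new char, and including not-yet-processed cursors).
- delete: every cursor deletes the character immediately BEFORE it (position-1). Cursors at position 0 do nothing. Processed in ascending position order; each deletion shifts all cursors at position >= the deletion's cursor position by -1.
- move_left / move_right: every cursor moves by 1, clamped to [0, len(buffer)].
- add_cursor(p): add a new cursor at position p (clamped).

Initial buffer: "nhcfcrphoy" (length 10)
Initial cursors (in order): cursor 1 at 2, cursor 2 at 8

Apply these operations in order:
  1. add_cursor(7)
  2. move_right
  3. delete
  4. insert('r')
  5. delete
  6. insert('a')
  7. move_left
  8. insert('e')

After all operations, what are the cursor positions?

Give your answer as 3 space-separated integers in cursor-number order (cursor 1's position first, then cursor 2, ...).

After op 1 (add_cursor(7)): buffer="nhcfcrphoy" (len 10), cursors c1@2 c3@7 c2@8, authorship ..........
After op 2 (move_right): buffer="nhcfcrphoy" (len 10), cursors c1@3 c3@8 c2@9, authorship ..........
After op 3 (delete): buffer="nhfcrpy" (len 7), cursors c1@2 c2@6 c3@6, authorship .......
After op 4 (insert('r')): buffer="nhrfcrprry" (len 10), cursors c1@3 c2@9 c3@9, authorship ..1....23.
After op 5 (delete): buffer="nhfcrpy" (len 7), cursors c1@2 c2@6 c3@6, authorship .......
After op 6 (insert('a')): buffer="nhafcrpaay" (len 10), cursors c1@3 c2@9 c3@9, authorship ..1....23.
After op 7 (move_left): buffer="nhafcrpaay" (len 10), cursors c1@2 c2@8 c3@8, authorship ..1....23.
After op 8 (insert('e')): buffer="nheafcrpaeeay" (len 13), cursors c1@3 c2@11 c3@11, authorship ..11....2233.

Answer: 3 11 11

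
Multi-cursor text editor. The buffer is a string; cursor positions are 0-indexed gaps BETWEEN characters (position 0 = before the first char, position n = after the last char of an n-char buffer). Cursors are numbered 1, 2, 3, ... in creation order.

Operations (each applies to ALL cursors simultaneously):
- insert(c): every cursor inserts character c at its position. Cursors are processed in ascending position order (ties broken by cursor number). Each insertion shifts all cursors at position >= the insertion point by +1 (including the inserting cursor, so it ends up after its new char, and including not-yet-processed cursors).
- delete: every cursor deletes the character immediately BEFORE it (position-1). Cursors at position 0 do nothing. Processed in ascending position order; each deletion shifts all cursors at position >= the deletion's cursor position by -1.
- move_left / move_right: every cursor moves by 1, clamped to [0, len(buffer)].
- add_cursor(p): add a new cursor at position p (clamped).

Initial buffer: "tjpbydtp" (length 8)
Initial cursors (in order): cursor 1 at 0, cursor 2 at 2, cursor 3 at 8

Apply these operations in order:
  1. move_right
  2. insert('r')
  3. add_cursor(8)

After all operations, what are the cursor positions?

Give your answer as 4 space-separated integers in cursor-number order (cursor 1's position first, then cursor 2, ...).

Answer: 2 5 11 8

Derivation:
After op 1 (move_right): buffer="tjpbydtp" (len 8), cursors c1@1 c2@3 c3@8, authorship ........
After op 2 (insert('r')): buffer="trjprbydtpr" (len 11), cursors c1@2 c2@5 c3@11, authorship .1..2.....3
After op 3 (add_cursor(8)): buffer="trjprbydtpr" (len 11), cursors c1@2 c2@5 c4@8 c3@11, authorship .1..2.....3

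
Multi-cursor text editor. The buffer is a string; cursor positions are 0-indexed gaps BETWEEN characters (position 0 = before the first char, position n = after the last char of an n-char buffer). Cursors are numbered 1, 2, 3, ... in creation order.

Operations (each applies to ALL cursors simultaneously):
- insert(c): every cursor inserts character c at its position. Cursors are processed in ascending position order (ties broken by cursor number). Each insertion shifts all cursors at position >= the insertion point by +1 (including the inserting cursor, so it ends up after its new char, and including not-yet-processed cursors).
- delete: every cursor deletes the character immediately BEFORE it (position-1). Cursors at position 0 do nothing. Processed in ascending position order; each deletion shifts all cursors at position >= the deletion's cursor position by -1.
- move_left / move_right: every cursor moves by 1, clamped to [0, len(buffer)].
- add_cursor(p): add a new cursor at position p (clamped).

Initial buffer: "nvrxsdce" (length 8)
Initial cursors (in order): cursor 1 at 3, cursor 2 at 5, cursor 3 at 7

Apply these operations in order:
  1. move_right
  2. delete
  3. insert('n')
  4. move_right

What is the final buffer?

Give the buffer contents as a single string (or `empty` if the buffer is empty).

After op 1 (move_right): buffer="nvrxsdce" (len 8), cursors c1@4 c2@6 c3@8, authorship ........
After op 2 (delete): buffer="nvrsc" (len 5), cursors c1@3 c2@4 c3@5, authorship .....
After op 3 (insert('n')): buffer="nvrnsncn" (len 8), cursors c1@4 c2@6 c3@8, authorship ...1.2.3
After op 4 (move_right): buffer="nvrnsncn" (len 8), cursors c1@5 c2@7 c3@8, authorship ...1.2.3

Answer: nvrnsncn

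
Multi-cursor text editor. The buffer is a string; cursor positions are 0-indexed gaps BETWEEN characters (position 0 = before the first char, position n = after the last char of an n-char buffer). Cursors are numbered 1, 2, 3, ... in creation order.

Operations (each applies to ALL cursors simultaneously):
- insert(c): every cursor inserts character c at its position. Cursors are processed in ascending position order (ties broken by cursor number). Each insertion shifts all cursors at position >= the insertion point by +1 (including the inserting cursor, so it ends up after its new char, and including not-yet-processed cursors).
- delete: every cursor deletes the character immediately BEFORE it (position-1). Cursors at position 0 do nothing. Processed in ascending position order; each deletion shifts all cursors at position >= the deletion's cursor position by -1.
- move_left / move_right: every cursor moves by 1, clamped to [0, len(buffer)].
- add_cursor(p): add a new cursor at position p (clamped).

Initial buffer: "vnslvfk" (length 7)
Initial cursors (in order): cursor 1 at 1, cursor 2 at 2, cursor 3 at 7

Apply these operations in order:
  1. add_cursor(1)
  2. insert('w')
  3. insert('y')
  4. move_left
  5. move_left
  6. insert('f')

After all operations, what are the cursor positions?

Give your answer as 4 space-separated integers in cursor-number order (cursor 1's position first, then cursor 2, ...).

After op 1 (add_cursor(1)): buffer="vnslvfk" (len 7), cursors c1@1 c4@1 c2@2 c3@7, authorship .......
After op 2 (insert('w')): buffer="vwwnwslvfkw" (len 11), cursors c1@3 c4@3 c2@5 c3@11, authorship .14.2.....3
After op 3 (insert('y')): buffer="vwwyynwyslvfkwy" (len 15), cursors c1@5 c4@5 c2@8 c3@15, authorship .1414.22.....33
After op 4 (move_left): buffer="vwwyynwyslvfkwy" (len 15), cursors c1@4 c4@4 c2@7 c3@14, authorship .1414.22.....33
After op 5 (move_left): buffer="vwwyynwyslvfkwy" (len 15), cursors c1@3 c4@3 c2@6 c3@13, authorship .1414.22.....33
After op 6 (insert('f')): buffer="vwwffyynfwyslvfkfwy" (len 19), cursors c1@5 c4@5 c2@9 c3@17, authorship .141414.222.....333

Answer: 5 9 17 5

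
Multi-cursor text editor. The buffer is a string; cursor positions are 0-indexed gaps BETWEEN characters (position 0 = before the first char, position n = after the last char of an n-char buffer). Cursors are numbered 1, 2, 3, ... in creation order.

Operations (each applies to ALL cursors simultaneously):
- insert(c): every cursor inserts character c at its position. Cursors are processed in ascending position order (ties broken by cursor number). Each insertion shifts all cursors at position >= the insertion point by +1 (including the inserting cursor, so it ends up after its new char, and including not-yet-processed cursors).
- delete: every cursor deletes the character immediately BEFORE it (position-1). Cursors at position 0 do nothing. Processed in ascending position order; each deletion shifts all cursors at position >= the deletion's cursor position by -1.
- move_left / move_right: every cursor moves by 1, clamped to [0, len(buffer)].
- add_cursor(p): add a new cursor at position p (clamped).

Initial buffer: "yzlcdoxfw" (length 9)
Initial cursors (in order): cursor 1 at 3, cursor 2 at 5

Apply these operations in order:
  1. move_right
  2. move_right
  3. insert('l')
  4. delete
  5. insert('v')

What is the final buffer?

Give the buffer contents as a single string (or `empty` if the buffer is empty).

After op 1 (move_right): buffer="yzlcdoxfw" (len 9), cursors c1@4 c2@6, authorship .........
After op 2 (move_right): buffer="yzlcdoxfw" (len 9), cursors c1@5 c2@7, authorship .........
After op 3 (insert('l')): buffer="yzlcdloxlfw" (len 11), cursors c1@6 c2@9, authorship .....1..2..
After op 4 (delete): buffer="yzlcdoxfw" (len 9), cursors c1@5 c2@7, authorship .........
After op 5 (insert('v')): buffer="yzlcdvoxvfw" (len 11), cursors c1@6 c2@9, authorship .....1..2..

Answer: yzlcdvoxvfw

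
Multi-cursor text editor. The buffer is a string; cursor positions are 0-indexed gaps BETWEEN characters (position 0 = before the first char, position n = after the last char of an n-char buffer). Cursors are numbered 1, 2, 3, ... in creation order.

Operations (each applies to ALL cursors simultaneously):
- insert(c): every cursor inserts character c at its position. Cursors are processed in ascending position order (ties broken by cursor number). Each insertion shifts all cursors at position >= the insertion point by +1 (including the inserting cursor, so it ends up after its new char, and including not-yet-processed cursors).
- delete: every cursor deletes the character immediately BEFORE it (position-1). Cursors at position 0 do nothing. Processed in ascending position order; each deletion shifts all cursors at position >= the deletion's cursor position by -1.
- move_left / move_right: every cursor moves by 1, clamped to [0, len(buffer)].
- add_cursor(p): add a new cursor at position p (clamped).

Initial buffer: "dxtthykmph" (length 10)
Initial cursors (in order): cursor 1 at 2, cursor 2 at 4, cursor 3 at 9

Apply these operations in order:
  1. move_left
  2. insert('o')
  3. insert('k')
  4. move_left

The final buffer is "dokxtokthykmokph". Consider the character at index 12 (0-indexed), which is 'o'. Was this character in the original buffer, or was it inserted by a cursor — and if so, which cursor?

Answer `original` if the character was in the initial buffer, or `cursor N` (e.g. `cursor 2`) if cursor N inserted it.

After op 1 (move_left): buffer="dxtthykmph" (len 10), cursors c1@1 c2@3 c3@8, authorship ..........
After op 2 (insert('o')): buffer="doxtothykmoph" (len 13), cursors c1@2 c2@5 c3@11, authorship .1..2.....3..
After op 3 (insert('k')): buffer="dokxtokthykmokph" (len 16), cursors c1@3 c2@7 c3@14, authorship .11..22.....33..
After op 4 (move_left): buffer="dokxtokthykmokph" (len 16), cursors c1@2 c2@6 c3@13, authorship .11..22.....33..
Authorship (.=original, N=cursor N): . 1 1 . . 2 2 . . . . . 3 3 . .
Index 12: author = 3

Answer: cursor 3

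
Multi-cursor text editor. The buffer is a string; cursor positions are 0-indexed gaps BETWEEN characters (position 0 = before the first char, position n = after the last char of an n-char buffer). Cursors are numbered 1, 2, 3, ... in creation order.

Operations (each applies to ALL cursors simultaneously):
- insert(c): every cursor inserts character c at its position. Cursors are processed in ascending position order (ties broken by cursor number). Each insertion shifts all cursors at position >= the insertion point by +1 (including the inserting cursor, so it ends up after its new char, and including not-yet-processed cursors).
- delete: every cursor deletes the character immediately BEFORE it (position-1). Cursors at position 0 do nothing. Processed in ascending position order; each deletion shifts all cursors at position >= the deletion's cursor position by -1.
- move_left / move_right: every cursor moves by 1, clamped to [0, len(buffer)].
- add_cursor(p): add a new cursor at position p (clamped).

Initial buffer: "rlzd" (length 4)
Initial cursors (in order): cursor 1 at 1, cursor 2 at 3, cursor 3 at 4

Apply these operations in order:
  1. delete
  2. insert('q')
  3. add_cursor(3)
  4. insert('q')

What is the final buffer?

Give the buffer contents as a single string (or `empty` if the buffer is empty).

After op 1 (delete): buffer="l" (len 1), cursors c1@0 c2@1 c3@1, authorship .
After op 2 (insert('q')): buffer="qlqq" (len 4), cursors c1@1 c2@4 c3@4, authorship 1.23
After op 3 (add_cursor(3)): buffer="qlqq" (len 4), cursors c1@1 c4@3 c2@4 c3@4, authorship 1.23
After op 4 (insert('q')): buffer="qqlqqqqq" (len 8), cursors c1@2 c4@5 c2@8 c3@8, authorship 11.24323

Answer: qqlqqqqq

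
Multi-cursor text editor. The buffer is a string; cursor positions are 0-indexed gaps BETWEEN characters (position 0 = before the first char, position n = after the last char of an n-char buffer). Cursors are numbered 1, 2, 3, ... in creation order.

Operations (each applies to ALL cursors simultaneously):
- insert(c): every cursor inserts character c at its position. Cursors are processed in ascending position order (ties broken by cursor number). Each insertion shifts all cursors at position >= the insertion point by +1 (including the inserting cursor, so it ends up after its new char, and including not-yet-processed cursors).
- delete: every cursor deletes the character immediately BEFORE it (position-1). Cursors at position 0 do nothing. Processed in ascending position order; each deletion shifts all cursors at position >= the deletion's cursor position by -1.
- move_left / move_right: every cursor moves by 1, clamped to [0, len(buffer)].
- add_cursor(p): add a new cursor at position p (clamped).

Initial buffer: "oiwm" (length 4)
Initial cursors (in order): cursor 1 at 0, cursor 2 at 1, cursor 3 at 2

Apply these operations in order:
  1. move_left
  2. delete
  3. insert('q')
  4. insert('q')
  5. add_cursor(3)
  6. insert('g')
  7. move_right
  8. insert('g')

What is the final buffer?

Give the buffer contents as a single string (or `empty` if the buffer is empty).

Answer: qqqgqgqqgggigggwm

Derivation:
After op 1 (move_left): buffer="oiwm" (len 4), cursors c1@0 c2@0 c3@1, authorship ....
After op 2 (delete): buffer="iwm" (len 3), cursors c1@0 c2@0 c3@0, authorship ...
After op 3 (insert('q')): buffer="qqqiwm" (len 6), cursors c1@3 c2@3 c3@3, authorship 123...
After op 4 (insert('q')): buffer="qqqqqqiwm" (len 9), cursors c1@6 c2@6 c3@6, authorship 123123...
After op 5 (add_cursor(3)): buffer="qqqqqqiwm" (len 9), cursors c4@3 c1@6 c2@6 c3@6, authorship 123123...
After op 6 (insert('g')): buffer="qqqgqqqgggiwm" (len 13), cursors c4@4 c1@10 c2@10 c3@10, authorship 1234123123...
After op 7 (move_right): buffer="qqqgqqqgggiwm" (len 13), cursors c4@5 c1@11 c2@11 c3@11, authorship 1234123123...
After op 8 (insert('g')): buffer="qqqgqgqqgggigggwm" (len 17), cursors c4@6 c1@15 c2@15 c3@15, authorship 12341423123.123..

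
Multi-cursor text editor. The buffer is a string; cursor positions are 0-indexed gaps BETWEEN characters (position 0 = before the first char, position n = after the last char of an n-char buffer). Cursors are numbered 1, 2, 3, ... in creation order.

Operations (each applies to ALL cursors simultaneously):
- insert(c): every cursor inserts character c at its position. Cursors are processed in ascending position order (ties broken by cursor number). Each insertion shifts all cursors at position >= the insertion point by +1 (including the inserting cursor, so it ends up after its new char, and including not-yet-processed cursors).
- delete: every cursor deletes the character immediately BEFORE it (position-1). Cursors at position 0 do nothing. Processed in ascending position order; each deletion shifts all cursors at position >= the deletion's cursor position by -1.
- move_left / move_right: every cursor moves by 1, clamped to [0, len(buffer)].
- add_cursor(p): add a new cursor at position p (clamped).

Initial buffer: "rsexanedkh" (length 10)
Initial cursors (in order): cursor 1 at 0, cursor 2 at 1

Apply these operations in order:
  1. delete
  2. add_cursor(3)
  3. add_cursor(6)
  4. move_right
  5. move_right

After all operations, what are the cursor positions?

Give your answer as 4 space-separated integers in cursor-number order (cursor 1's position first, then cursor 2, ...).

Answer: 2 2 5 8

Derivation:
After op 1 (delete): buffer="sexanedkh" (len 9), cursors c1@0 c2@0, authorship .........
After op 2 (add_cursor(3)): buffer="sexanedkh" (len 9), cursors c1@0 c2@0 c3@3, authorship .........
After op 3 (add_cursor(6)): buffer="sexanedkh" (len 9), cursors c1@0 c2@0 c3@3 c4@6, authorship .........
After op 4 (move_right): buffer="sexanedkh" (len 9), cursors c1@1 c2@1 c3@4 c4@7, authorship .........
After op 5 (move_right): buffer="sexanedkh" (len 9), cursors c1@2 c2@2 c3@5 c4@8, authorship .........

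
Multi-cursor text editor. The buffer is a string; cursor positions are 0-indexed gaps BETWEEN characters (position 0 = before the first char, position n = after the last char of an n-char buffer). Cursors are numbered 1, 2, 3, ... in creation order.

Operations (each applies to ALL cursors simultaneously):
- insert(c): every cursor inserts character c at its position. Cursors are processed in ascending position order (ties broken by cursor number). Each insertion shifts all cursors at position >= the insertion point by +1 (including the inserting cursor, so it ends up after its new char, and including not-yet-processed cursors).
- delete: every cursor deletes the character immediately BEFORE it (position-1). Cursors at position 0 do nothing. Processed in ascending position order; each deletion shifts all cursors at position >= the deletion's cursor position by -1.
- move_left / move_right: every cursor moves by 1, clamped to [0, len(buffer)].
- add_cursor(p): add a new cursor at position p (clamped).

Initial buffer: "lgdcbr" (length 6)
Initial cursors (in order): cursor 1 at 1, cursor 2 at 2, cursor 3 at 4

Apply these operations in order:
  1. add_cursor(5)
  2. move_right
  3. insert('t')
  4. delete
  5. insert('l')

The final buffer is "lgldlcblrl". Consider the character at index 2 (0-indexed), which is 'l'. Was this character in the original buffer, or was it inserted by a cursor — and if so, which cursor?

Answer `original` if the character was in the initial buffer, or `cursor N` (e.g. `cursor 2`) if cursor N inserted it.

After op 1 (add_cursor(5)): buffer="lgdcbr" (len 6), cursors c1@1 c2@2 c3@4 c4@5, authorship ......
After op 2 (move_right): buffer="lgdcbr" (len 6), cursors c1@2 c2@3 c3@5 c4@6, authorship ......
After op 3 (insert('t')): buffer="lgtdtcbtrt" (len 10), cursors c1@3 c2@5 c3@8 c4@10, authorship ..1.2..3.4
After op 4 (delete): buffer="lgdcbr" (len 6), cursors c1@2 c2@3 c3@5 c4@6, authorship ......
After op 5 (insert('l')): buffer="lgldlcblrl" (len 10), cursors c1@3 c2@5 c3@8 c4@10, authorship ..1.2..3.4
Authorship (.=original, N=cursor N): . . 1 . 2 . . 3 . 4
Index 2: author = 1

Answer: cursor 1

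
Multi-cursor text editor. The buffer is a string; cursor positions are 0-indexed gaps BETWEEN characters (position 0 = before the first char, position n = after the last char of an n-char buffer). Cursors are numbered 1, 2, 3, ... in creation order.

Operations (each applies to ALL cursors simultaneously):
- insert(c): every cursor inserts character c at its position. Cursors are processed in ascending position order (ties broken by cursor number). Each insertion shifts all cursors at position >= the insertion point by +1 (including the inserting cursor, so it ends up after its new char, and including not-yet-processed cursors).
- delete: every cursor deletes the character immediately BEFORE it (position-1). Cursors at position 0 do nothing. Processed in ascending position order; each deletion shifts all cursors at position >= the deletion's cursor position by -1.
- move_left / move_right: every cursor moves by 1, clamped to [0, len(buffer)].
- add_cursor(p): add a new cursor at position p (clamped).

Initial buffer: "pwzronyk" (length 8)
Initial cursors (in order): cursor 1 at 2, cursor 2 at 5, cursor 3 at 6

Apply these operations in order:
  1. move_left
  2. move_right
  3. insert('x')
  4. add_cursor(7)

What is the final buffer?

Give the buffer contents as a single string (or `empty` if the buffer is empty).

Answer: pwxzroxnxyk

Derivation:
After op 1 (move_left): buffer="pwzronyk" (len 8), cursors c1@1 c2@4 c3@5, authorship ........
After op 2 (move_right): buffer="pwzronyk" (len 8), cursors c1@2 c2@5 c3@6, authorship ........
After op 3 (insert('x')): buffer="pwxzroxnxyk" (len 11), cursors c1@3 c2@7 c3@9, authorship ..1...2.3..
After op 4 (add_cursor(7)): buffer="pwxzroxnxyk" (len 11), cursors c1@3 c2@7 c4@7 c3@9, authorship ..1...2.3..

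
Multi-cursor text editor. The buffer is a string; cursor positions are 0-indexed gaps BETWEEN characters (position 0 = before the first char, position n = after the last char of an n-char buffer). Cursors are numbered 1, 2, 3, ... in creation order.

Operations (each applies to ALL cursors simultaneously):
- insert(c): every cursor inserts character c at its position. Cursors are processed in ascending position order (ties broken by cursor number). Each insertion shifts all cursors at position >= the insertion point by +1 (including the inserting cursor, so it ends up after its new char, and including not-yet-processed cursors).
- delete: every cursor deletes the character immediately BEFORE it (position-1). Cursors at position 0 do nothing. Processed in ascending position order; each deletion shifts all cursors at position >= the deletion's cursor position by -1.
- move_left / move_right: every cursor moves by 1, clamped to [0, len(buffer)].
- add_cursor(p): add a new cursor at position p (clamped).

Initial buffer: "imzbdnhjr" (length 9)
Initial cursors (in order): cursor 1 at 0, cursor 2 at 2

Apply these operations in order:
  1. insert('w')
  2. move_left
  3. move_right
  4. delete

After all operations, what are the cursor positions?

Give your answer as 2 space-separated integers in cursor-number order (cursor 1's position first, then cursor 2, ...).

After op 1 (insert('w')): buffer="wimwzbdnhjr" (len 11), cursors c1@1 c2@4, authorship 1..2.......
After op 2 (move_left): buffer="wimwzbdnhjr" (len 11), cursors c1@0 c2@3, authorship 1..2.......
After op 3 (move_right): buffer="wimwzbdnhjr" (len 11), cursors c1@1 c2@4, authorship 1..2.......
After op 4 (delete): buffer="imzbdnhjr" (len 9), cursors c1@0 c2@2, authorship .........

Answer: 0 2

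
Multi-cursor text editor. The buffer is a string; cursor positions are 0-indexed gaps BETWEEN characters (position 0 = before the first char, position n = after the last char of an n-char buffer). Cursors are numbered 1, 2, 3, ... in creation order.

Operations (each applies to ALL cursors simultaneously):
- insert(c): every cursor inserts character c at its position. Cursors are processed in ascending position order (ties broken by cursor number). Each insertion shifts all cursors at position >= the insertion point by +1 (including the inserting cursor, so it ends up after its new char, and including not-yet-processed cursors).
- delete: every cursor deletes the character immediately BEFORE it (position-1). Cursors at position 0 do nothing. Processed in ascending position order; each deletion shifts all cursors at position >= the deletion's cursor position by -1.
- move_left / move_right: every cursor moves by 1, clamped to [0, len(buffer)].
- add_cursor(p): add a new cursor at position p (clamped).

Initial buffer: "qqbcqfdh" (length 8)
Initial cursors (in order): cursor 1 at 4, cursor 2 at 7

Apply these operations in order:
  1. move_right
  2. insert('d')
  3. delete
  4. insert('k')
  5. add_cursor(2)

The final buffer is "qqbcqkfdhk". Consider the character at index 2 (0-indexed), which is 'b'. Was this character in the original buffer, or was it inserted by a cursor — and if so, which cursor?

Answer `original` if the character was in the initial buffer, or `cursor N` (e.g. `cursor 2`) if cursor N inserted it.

Answer: original

Derivation:
After op 1 (move_right): buffer="qqbcqfdh" (len 8), cursors c1@5 c2@8, authorship ........
After op 2 (insert('d')): buffer="qqbcqdfdhd" (len 10), cursors c1@6 c2@10, authorship .....1...2
After op 3 (delete): buffer="qqbcqfdh" (len 8), cursors c1@5 c2@8, authorship ........
After op 4 (insert('k')): buffer="qqbcqkfdhk" (len 10), cursors c1@6 c2@10, authorship .....1...2
After op 5 (add_cursor(2)): buffer="qqbcqkfdhk" (len 10), cursors c3@2 c1@6 c2@10, authorship .....1...2
Authorship (.=original, N=cursor N): . . . . . 1 . . . 2
Index 2: author = original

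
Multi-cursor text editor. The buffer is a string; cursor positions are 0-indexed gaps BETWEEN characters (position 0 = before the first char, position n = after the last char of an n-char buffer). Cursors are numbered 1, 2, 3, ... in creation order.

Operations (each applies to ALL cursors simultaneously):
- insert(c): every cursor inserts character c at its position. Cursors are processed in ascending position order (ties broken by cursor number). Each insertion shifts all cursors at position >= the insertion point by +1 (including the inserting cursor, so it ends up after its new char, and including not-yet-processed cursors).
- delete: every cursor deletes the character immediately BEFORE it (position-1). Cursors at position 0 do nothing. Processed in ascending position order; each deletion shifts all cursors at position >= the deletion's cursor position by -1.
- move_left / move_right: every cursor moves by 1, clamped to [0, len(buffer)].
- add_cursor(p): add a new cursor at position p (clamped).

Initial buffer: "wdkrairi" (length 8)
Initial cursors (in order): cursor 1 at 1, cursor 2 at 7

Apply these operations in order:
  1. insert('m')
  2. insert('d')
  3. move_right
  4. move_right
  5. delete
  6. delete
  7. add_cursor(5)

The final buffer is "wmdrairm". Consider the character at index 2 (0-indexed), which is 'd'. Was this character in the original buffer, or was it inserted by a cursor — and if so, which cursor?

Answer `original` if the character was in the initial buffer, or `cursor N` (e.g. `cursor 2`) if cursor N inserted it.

Answer: cursor 1

Derivation:
After op 1 (insert('m')): buffer="wmdkrairmi" (len 10), cursors c1@2 c2@9, authorship .1......2.
After op 2 (insert('d')): buffer="wmddkrairmdi" (len 12), cursors c1@3 c2@11, authorship .11......22.
After op 3 (move_right): buffer="wmddkrairmdi" (len 12), cursors c1@4 c2@12, authorship .11......22.
After op 4 (move_right): buffer="wmddkrairmdi" (len 12), cursors c1@5 c2@12, authorship .11......22.
After op 5 (delete): buffer="wmddrairmd" (len 10), cursors c1@4 c2@10, authorship .11.....22
After op 6 (delete): buffer="wmdrairm" (len 8), cursors c1@3 c2@8, authorship .11....2
After op 7 (add_cursor(5)): buffer="wmdrairm" (len 8), cursors c1@3 c3@5 c2@8, authorship .11....2
Authorship (.=original, N=cursor N): . 1 1 . . . . 2
Index 2: author = 1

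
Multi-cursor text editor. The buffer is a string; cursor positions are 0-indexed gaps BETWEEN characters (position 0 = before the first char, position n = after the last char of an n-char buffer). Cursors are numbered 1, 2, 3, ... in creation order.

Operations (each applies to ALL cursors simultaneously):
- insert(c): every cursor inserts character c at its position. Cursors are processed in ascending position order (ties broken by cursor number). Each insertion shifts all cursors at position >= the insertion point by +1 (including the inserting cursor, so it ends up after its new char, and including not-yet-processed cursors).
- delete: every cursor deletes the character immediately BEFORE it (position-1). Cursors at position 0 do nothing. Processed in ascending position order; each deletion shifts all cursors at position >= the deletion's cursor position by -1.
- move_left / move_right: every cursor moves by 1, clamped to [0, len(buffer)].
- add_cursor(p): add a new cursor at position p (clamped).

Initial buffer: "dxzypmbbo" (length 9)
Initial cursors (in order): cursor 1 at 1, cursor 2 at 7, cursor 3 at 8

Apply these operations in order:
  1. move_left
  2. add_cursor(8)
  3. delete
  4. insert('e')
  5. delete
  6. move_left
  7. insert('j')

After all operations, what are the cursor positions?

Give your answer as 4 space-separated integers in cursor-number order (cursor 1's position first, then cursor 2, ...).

After op 1 (move_left): buffer="dxzypmbbo" (len 9), cursors c1@0 c2@6 c3@7, authorship .........
After op 2 (add_cursor(8)): buffer="dxzypmbbo" (len 9), cursors c1@0 c2@6 c3@7 c4@8, authorship .........
After op 3 (delete): buffer="dxzypo" (len 6), cursors c1@0 c2@5 c3@5 c4@5, authorship ......
After op 4 (insert('e')): buffer="edxzypeeeo" (len 10), cursors c1@1 c2@9 c3@9 c4@9, authorship 1.....234.
After op 5 (delete): buffer="dxzypo" (len 6), cursors c1@0 c2@5 c3@5 c4@5, authorship ......
After op 6 (move_left): buffer="dxzypo" (len 6), cursors c1@0 c2@4 c3@4 c4@4, authorship ......
After op 7 (insert('j')): buffer="jdxzyjjjpo" (len 10), cursors c1@1 c2@8 c3@8 c4@8, authorship 1....234..

Answer: 1 8 8 8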